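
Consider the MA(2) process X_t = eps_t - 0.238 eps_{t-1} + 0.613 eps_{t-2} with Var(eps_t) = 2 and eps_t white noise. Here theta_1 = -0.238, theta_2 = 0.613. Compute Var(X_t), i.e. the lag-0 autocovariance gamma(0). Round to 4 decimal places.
\gamma(0) = 2.8648

For an MA(q) process X_t = eps_t + sum_i theta_i eps_{t-i} with
Var(eps_t) = sigma^2, the variance is
  gamma(0) = sigma^2 * (1 + sum_i theta_i^2).
  sum_i theta_i^2 = (-0.238)^2 + (0.613)^2 = 0.056644 + 0.375769 = 0.432413.
  gamma(0) = 2 * (1 + 0.432413) = 2 * 1.432413 = 2.864826, which rounds to 2.8648.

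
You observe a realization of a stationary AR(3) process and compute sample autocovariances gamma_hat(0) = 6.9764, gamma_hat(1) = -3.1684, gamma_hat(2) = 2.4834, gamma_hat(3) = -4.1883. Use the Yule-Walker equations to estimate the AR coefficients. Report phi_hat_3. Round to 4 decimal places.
\hat\phi_{3} = -0.5010

The Yule-Walker equations for an AR(p) process read, in matrix form,
  Gamma_p phi = r_p,   with   (Gamma_p)_{ij} = gamma(|i - j|),
                       (r_p)_i = gamma(i),   i,j = 1..p.
Substitute the sample gammas (Toeplitz matrix and right-hand side of size 3):
  Gamma_p = [[6.9764, -3.1684, 2.4834], [-3.1684, 6.9764, -3.1684], [2.4834, -3.1684, 6.9764]]
  r_p     = [-3.1684, 2.4834, -4.1883]
Written out (R1..R3):
  (R1) 6.9764 phi_1 - 3.1684 phi_2 + 2.4834 phi_3 = -3.1684
  (R2) -3.1684 phi_1 + 6.9764 phi_2 - 3.1684 phi_3 = 2.4834
  (R3) 2.4834 phi_1 - 3.1684 phi_2 + 6.9764 phi_3 = -4.1883
Gaussian elimination:
  R2 <- R2 - (-3.1684/6.9764) R1 = R2 - (-0.45416) R1:  5.53744 phi_2 - 2.04054 phi_3 = 1.04444
  R3 <- R3 - (2.4834/6.9764) R1 = R3 - (0.355972) R1:  -2.04054 phi_2 + 6.09238 phi_3 = -3.06044
  R3 <- R3 - (-2.04054/5.53744) R2 = R3 - (-0.368499) R2:  5.340444 phi_3 = -2.675565
Back-substitution:
  phi_hat_3 = -2.675565 / 5.340444 = -0.501
  phi_hat_2 = (1.04444 - (-2.04054)(-0.501)) / 5.53744 = 0.003996
  phi_hat_1 = (-3.1684 - (-3.1684)(0.003996) - (2.4834)(-0.501)) / 6.9764 = -0.274003
So phi_hat = [-0.2740, 0.0040, -0.5010].
Therefore phi_hat_3 = -0.5010.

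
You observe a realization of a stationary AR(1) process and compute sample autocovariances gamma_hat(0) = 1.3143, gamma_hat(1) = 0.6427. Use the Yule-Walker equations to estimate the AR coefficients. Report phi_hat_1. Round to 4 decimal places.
\hat\phi_{1} = 0.4890

The Yule-Walker equations for an AR(p) process read, in matrix form,
  Gamma_p phi = r_p,   with   (Gamma_p)_{ij} = gamma(|i - j|),
                       (r_p)_i = gamma(i),   i,j = 1..p.
Substitute the sample gammas (Toeplitz matrix and right-hand side of size 1):
  Gamma_p = [[1.3143]]
  r_p     = [0.6427]
With p = 1 this is the single equation gamma(0) phi_1 = gamma(1):
  phi_hat_1 = gamma(1) / gamma(0) = 0.6427 / 1.3143 = 0.4890.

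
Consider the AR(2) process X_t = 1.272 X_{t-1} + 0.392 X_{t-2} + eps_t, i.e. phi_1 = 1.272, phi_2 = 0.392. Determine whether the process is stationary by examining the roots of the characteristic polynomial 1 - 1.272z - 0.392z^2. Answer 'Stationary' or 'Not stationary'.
\text{Not stationary}

The AR(p) characteristic polynomial is P(z) = 1 - 1.272z - 0.392z^2.
Stationarity requires all roots to lie outside the unit circle, i.e. |z| > 1 for every root.
Set 1 + (-1.272) z + (-0.392) z^2 = 0, i.e. a z^2 + b z + c = 0 with a = -0.392, b = -1.272, c = 1.
Discriminant D = b^2 - 4ac = (-1.272)^2 - 4*(-0.392)*1 = 1.617984 - (-1.568) = 3.185984.
D >= 0, so the roots are real: z = (-b +/- sqrt(D)) / (2a) = (1.272 +/- 1.784932) / (-0.784).
  z_1 = (1.272 + 1.784932) / (-0.784) = -3.8991,   |z_1| = 3.8991.
  z_2 = (1.272 - 1.784932) / (-0.784) = 0.6543,   |z_2| = 0.6543.
Moduli of all roots: 3.8991, 0.6543.
All moduli strictly greater than 1? No.
Verdict: Not stationary.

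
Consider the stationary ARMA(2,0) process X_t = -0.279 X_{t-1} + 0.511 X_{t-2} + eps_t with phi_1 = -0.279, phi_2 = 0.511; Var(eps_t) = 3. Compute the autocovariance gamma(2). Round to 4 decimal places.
\gamma(2) = 4.0344

Multiply the model equation by X_{t-k} and take expectations. With theta_0 = psi_0 = 1 and psi_j the MA(infinity) weights, this gives
  gamma(k) - sum_i phi_i gamma(k-i) = c_k,
  c_k = sigma^2 * sum_{j=k..q} theta_j psi_{j-k}   (c_k = 0 for k > q),
using gamma(-m) = gamma(m).
Pure AR (q = 0): c_0 = sigma^2 = 3, c_k = 0 for k >= 1.
Equations for k = 0, 1, 2 (AR order 2, c_2 = 0):
  (E0) gamma(0) = phi_1 gamma(1) + phi_2 gamma(2) + c_0
  (E1) gamma(1) = phi_1 gamma(0) + phi_2 gamma(1) + c_1
  (E2) gamma(2) = phi_1 gamma(1) + phi_2 gamma(0)
From (E1): gamma(1) = A gamma(0) + B with
  A = phi_1 / (1 - phi_2) = -0.279 / 0.489 = -0.570552,   B = c_1 / (1 - phi_2) = 0 / 0.489 = 0.
Insert (E2) into (E0): gamma(0) (1 - phi_2^2) = phi_1 (1 + phi_2) gamma(1) + c_0.
  phi_1 (1 + phi_2) = (-0.279)(1.511) = -0.421569,   1 - phi_2^2 = 0.738879.
Replace gamma(1) by A gamma(0) + B and collect gamma(0):
  gamma(0) [0.738879 - (-0.421569)(-0.570552)] = c_0 = 3
  gamma(0) * 0.498352 = 3
  gamma(0) = 3 / 0.498352 = 6.019843.
  gamma(1) = A gamma(0) = (-0.570552)(6.019843) = -3.434634.
  gamma(2) = phi_1 gamma(1) + phi_2 gamma(0) = (-0.279)(-3.434634) + (0.511)(6.019843) = 4.034402.
Therefore gamma(2) = 4.0344 (to 4 decimal places).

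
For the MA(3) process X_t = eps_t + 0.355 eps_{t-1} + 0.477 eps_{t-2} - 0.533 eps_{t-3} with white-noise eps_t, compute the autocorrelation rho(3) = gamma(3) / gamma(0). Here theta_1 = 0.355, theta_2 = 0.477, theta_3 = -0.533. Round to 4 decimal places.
\rho(3) = -0.3255

For an MA(q) process with theta_0 = 1, the autocovariance is
  gamma(k) = sigma^2 * sum_{i=0..q-k} theta_i * theta_{i+k},
and rho(k) = gamma(k) / gamma(0). Sigma^2 cancels.
  numerator   = (1)*(-0.533) = -0.533.
  denominator = (1)^2 + (0.355)^2 + (0.477)^2 + (-0.533)^2 = 1.637643.
  rho(3) = -0.533 / 1.637643 = -0.3255.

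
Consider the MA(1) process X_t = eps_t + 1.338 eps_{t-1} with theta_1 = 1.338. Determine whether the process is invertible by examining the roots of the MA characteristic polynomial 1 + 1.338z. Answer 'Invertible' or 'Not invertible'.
\text{Not invertible}

The MA(q) characteristic polynomial is P(z) = 1 + 1.338z.
Invertibility requires all roots to lie outside the unit circle, i.e. |z| > 1 for every root.
This is linear in z: 1 + (1.338) z = 0  =>  z = -1/(1.338) = -0.747384,  |z| = 0.747384.
Moduli of all roots: 0.7474.
All moduli strictly greater than 1? No.
Verdict: Not invertible.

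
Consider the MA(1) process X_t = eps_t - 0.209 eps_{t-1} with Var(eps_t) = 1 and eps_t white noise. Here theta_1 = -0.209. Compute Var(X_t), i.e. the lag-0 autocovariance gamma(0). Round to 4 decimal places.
\gamma(0) = 1.0437

For an MA(q) process X_t = eps_t + sum_i theta_i eps_{t-i} with
Var(eps_t) = sigma^2, the variance is
  gamma(0) = sigma^2 * (1 + sum_i theta_i^2).
  sum_i theta_i^2 = (-0.209)^2 = 0.043681.
  gamma(0) = 1 * (1 + 0.043681) = 1 * 1.043681 = 1.043681, which rounds to 1.0437.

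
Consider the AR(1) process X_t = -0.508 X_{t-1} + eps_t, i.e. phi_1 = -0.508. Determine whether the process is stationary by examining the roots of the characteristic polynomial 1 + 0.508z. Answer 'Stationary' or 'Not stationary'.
\text{Stationary}

The AR(p) characteristic polynomial is P(z) = 1 + 0.508z.
Stationarity requires all roots to lie outside the unit circle, i.e. |z| > 1 for every root.
This is linear in z: 1 + (0.508) z = 0  =>  z = -1/(0.508) = -1.968504,  |z| = 1.968504.
Moduli of all roots: 1.9685.
All moduli strictly greater than 1? Yes.
Verdict: Stationary.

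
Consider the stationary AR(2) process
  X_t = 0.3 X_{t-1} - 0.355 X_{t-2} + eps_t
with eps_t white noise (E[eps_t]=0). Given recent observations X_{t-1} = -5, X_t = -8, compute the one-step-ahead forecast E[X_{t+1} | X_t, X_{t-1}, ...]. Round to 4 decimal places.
E[X_{t+1} \mid \mathcal F_t] = -0.6250

For an AR(p) model X_t = c + sum_i phi_i X_{t-i} + eps_t, the
one-step-ahead conditional mean is
  E[X_{t+1} | X_t, ...] = c + sum_i phi_i X_{t+1-i}.
Substitute known values:
  E[X_{t+1} | ...] = (0.3) * (-8) + (-0.355) * (-5)
                   = -0.6250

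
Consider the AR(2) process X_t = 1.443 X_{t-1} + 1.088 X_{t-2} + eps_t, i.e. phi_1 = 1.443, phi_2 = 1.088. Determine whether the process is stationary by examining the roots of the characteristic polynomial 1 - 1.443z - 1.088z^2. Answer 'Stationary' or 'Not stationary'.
\text{Not stationary}

The AR(p) characteristic polynomial is P(z) = 1 - 1.443z - 1.088z^2.
Stationarity requires all roots to lie outside the unit circle, i.e. |z| > 1 for every root.
Set 1 + (-1.443) z + (-1.088) z^2 = 0, i.e. a z^2 + b z + c = 0 with a = -1.088, b = -1.443, c = 1.
Discriminant D = b^2 - 4ac = (-1.443)^2 - 4*(-1.088)*1 = 2.082249 - (-4.352) = 6.434249.
D >= 0, so the roots are real: z = (-b +/- sqrt(D)) / (2a) = (1.443 +/- 2.536582) / (-2.176).
  z_1 = (1.443 + 2.536582) / (-2.176) = -1.8289,   |z_1| = 1.8289.
  z_2 = (1.443 - 2.536582) / (-2.176) = 0.5026,   |z_2| = 0.5026.
Moduli of all roots: 1.8289, 0.5026.
All moduli strictly greater than 1? No.
Verdict: Not stationary.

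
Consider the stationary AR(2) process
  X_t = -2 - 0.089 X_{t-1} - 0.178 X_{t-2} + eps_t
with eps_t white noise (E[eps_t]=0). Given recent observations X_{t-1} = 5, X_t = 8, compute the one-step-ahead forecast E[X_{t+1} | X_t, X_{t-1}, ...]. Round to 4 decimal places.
E[X_{t+1} \mid \mathcal F_t] = -3.6020

For an AR(p) model X_t = c + sum_i phi_i X_{t-i} + eps_t, the
one-step-ahead conditional mean is
  E[X_{t+1} | X_t, ...] = c + sum_i phi_i X_{t+1-i}.
Substitute known values:
  E[X_{t+1} | ...] = -2 + (-0.089) * (8) + (-0.178) * (5)
                   = -3.6020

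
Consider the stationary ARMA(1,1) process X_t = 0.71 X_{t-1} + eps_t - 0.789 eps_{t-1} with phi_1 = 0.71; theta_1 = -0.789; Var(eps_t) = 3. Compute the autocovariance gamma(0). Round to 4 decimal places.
\gamma(0) = 3.0378

Multiply the model equation by X_{t-k} and take expectations. With theta_0 = psi_0 = 1 and psi_j the MA(infinity) weights, this gives
  gamma(k) - sum_i phi_i gamma(k-i) = c_k,
  c_k = sigma^2 * sum_{j=k..q} theta_j psi_{j-k}   (c_k = 0 for k > q),
using gamma(-m) = gamma(m).
psi-weights needed (psi_j = theta_j + sum_i phi_i psi_{j-i}):
  psi_1 = theta_1 + phi_1 = -0.789 + (0.71) = -0.079
Right-hand sides:
  c_0 = sigma^2 (1 + theta_1 psi_1) = 3 * (1 + (-0.789)(-0.079)) = 3 * 1.062331 = 3.186993
  c_1 = sigma^2 theta_1 = 3 * (-0.789) = -2.367
  c_2 = 0
Equations for k = 0 and k = 1 (AR order 1):
  gamma(0) = phi_1 gamma(1) + c_0
  gamma(1) = phi_1 gamma(0) + c_1
Substituting the second into the first: gamma(0) (1 - phi_1^2) = c_0 + phi_1 c_1, so
  gamma(0) = (c_0 + phi_1 c_1) / (1 - phi_1^2) = (3.186993 + (0.71)(-2.367)) / (1 - (0.71)^2) = 1.506423 / 0.4959 = 3.037756.
Therefore gamma(0) = 3.0378 (to 4 decimal places).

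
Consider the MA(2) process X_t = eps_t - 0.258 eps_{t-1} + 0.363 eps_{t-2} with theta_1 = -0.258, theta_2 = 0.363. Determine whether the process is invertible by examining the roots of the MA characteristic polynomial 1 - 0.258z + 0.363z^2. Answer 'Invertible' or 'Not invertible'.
\text{Invertible}

The MA(q) characteristic polynomial is P(z) = 1 - 0.258z + 0.363z^2.
Invertibility requires all roots to lie outside the unit circle, i.e. |z| > 1 for every root.
Set 1 + (-0.258) z + (0.363) z^2 = 0, i.e. a z^2 + b z + c = 0 with a = 0.363, b = -0.258, c = 1.
Discriminant D = b^2 - 4ac = (-0.258)^2 - 4*(0.363)*1 = 0.066564 - (1.452) = -1.385436.
D < 0, so the roots are the complex-conjugate pair z = (-b +/- i sqrt(-D)) / (2a) = 0.3554 +/- 1.6213i.
For a conjugate pair |z|^2 = z * conj(z) = (product of roots) = c/a = 1/(0.363) = 2.754821, so |z| = sqrt(2.754821) = 1.6598 for both roots.
Moduli of all roots: 1.6598, 1.6598.
All moduli strictly greater than 1? Yes.
Verdict: Invertible.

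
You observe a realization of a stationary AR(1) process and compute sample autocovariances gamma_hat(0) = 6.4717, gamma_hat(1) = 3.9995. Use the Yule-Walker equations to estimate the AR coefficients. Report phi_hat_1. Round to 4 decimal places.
\hat\phi_{1} = 0.6180

The Yule-Walker equations for an AR(p) process read, in matrix form,
  Gamma_p phi = r_p,   with   (Gamma_p)_{ij} = gamma(|i - j|),
                       (r_p)_i = gamma(i),   i,j = 1..p.
Substitute the sample gammas (Toeplitz matrix and right-hand side of size 1):
  Gamma_p = [[6.4717]]
  r_p     = [3.9995]
With p = 1 this is the single equation gamma(0) phi_1 = gamma(1):
  phi_hat_1 = gamma(1) / gamma(0) = 3.9995 / 6.4717 = 0.6180.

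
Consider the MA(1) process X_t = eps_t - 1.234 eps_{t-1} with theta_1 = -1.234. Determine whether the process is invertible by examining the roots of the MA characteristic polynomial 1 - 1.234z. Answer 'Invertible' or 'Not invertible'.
\text{Not invertible}

The MA(q) characteristic polynomial is P(z) = 1 - 1.234z.
Invertibility requires all roots to lie outside the unit circle, i.e. |z| > 1 for every root.
This is linear in z: 1 + (-1.234) z = 0  =>  z = -1/(-1.234) = 0.810373,  |z| = 0.810373.
Moduli of all roots: 0.8104.
All moduli strictly greater than 1? No.
Verdict: Not invertible.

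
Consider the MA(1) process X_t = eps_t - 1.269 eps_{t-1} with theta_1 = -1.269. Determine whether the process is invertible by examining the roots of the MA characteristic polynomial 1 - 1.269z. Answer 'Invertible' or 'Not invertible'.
\text{Not invertible}

The MA(q) characteristic polynomial is P(z) = 1 - 1.269z.
Invertibility requires all roots to lie outside the unit circle, i.e. |z| > 1 for every root.
This is linear in z: 1 + (-1.269) z = 0  =>  z = -1/(-1.269) = 0.788022,  |z| = 0.788022.
Moduli of all roots: 0.7880.
All moduli strictly greater than 1? No.
Verdict: Not invertible.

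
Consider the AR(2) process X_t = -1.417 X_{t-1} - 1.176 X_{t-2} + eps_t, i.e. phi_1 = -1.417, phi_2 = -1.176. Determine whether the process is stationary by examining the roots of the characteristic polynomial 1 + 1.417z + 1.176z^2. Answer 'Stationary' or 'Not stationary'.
\text{Not stationary}

The AR(p) characteristic polynomial is P(z) = 1 + 1.417z + 1.176z^2.
Stationarity requires all roots to lie outside the unit circle, i.e. |z| > 1 for every root.
Set 1 + (1.417) z + (1.176) z^2 = 0, i.e. a z^2 + b z + c = 0 with a = 1.176, b = 1.417, c = 1.
Discriminant D = b^2 - 4ac = (1.417)^2 - 4*(1.176)*1 = 2.007889 - (4.704) = -2.696111.
D < 0, so the roots are the complex-conjugate pair z = (-b +/- i sqrt(-D)) / (2a) = -0.6025 +/- 0.6981i.
For a conjugate pair |z|^2 = z * conj(z) = (product of roots) = c/a = 1/(1.176) = 0.85034, so |z| = sqrt(0.85034) = 0.9221 for both roots.
Moduli of all roots: 0.9221, 0.9221.
All moduli strictly greater than 1? No.
Verdict: Not stationary.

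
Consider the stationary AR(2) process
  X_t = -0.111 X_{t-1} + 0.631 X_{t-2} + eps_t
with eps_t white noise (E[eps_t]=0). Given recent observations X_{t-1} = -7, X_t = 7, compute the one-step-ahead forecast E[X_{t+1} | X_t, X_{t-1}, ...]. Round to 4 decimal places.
E[X_{t+1} \mid \mathcal F_t] = -5.1940

For an AR(p) model X_t = c + sum_i phi_i X_{t-i} + eps_t, the
one-step-ahead conditional mean is
  E[X_{t+1} | X_t, ...] = c + sum_i phi_i X_{t+1-i}.
Substitute known values:
  E[X_{t+1} | ...] = (-0.111) * (7) + (0.631) * (-7)
                   = -5.1940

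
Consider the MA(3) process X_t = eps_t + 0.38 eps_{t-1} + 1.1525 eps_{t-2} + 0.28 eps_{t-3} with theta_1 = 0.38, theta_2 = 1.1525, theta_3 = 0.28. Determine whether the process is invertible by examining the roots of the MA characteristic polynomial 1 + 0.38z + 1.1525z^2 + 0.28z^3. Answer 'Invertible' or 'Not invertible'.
\text{Not invertible}

The MA(q) characteristic polynomial is P(z) = 1 + 0.38z + 1.1525z^2 + 0.28z^3.
Invertibility requires all roots to lie outside the unit circle, i.e. |z| > 1 for every root.
Degree 3: look for a simple real root z0 first, then factor out (1 - z/z0) and solve the remaining quadratic.
Testing z0 = -4: P(-4) = 1 + (0.38)(-4) + (1.1525)(-4)^2 + (0.28)(-4)^3
  = 1 + (-1.52) + (18.44) + (-17.92) = 0.  So z_0 = -4 is a root, |z_0| = 4.
Divide out the factor (1 + 0.25 z) = (1 - z/z0) (since 1/z0 = -0.25):
  P(z) = (1 + 0.25 z)(1 + (0.13) z + (1.12) z^2)
  [check: z-coef 0.13 - (-0.25) = 0.38; z^2-coef 1.12 - (-0.25)(0.13) = 1.1525; z^3-coef -(-0.25)(1.12) = 0.28.]
Remaining roots from the quadratic factor 1 + (0.13) z + (1.12) z^2:
  Set 1 + (0.13) z + (1.12) z^2 = 0, i.e. a z^2 + b z + c = 0 with a = 1.12, b = 0.13, c = 1.
  Discriminant D = b^2 - 4ac = (0.13)^2 - 4*(1.12)*1 = 0.0169 - (4.48) = -4.4631.
  D < 0, so the roots are the complex-conjugate pair z = (-b +/- i sqrt(-D)) / (2a) = -0.058 +/- 0.9431i.
  For a conjugate pair |z|^2 = z * conj(z) = (product of roots) = c/a = 1/(1.12) = 0.892857, so |z| = sqrt(0.892857) = 0.9449 for both roots.
Moduli of all roots: 4.0000, 0.9449, 0.9449.
All moduli strictly greater than 1? No.
Verdict: Not invertible.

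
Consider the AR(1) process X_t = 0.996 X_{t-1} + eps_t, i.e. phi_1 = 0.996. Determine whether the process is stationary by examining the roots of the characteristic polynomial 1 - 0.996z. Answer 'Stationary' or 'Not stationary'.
\text{Stationary}

The AR(p) characteristic polynomial is P(z) = 1 - 0.996z.
Stationarity requires all roots to lie outside the unit circle, i.e. |z| > 1 for every root.
This is linear in z: 1 + (-0.996) z = 0  =>  z = -1/(-0.996) = 1.004016,  |z| = 1.004016.
Moduli of all roots: 1.0040.
All moduli strictly greater than 1? Yes.
Verdict: Stationary.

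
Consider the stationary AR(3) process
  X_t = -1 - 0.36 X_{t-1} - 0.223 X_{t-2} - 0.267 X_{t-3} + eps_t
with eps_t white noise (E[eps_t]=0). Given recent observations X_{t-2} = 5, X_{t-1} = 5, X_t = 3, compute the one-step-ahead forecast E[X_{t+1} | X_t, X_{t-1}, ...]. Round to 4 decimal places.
E[X_{t+1} \mid \mathcal F_t] = -4.5300

For an AR(p) model X_t = c + sum_i phi_i X_{t-i} + eps_t, the
one-step-ahead conditional mean is
  E[X_{t+1} | X_t, ...] = c + sum_i phi_i X_{t+1-i}.
Substitute known values:
  E[X_{t+1} | ...] = -1 + (-0.36) * (3) + (-0.223) * (5) + (-0.267) * (5)
                   = -4.5300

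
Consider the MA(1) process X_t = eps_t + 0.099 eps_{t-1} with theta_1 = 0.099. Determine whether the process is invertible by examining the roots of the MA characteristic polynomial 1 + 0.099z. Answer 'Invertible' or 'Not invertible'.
\text{Invertible}

The MA(q) characteristic polynomial is P(z) = 1 + 0.099z.
Invertibility requires all roots to lie outside the unit circle, i.e. |z| > 1 for every root.
This is linear in z: 1 + (0.099) z = 0  =>  z = -1/(0.099) = -10.10101,  |z| = 10.10101.
Moduli of all roots: 10.1010.
All moduli strictly greater than 1? Yes.
Verdict: Invertible.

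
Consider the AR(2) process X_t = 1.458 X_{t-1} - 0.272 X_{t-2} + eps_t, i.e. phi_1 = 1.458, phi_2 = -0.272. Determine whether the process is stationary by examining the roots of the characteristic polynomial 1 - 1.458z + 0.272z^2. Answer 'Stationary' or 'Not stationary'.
\text{Not stationary}

The AR(p) characteristic polynomial is P(z) = 1 - 1.458z + 0.272z^2.
Stationarity requires all roots to lie outside the unit circle, i.e. |z| > 1 for every root.
Set 1 + (-1.458) z + (0.272) z^2 = 0, i.e. a z^2 + b z + c = 0 with a = 0.272, b = -1.458, c = 1.
Discriminant D = b^2 - 4ac = (-1.458)^2 - 4*(0.272)*1 = 2.125764 - (1.088) = 1.037764.
D >= 0, so the roots are real: z = (-b +/- sqrt(D)) / (2a) = (1.458 +/- 1.018707) / (0.544).
  z_1 = (1.458 + 1.018707) / (0.544) = 4.5528,   |z_1| = 4.5528.
  z_2 = (1.458 - 1.018707) / (0.544) = 0.8075,   |z_2| = 0.8075.
Moduli of all roots: 4.5528, 0.8075.
All moduli strictly greater than 1? No.
Verdict: Not stationary.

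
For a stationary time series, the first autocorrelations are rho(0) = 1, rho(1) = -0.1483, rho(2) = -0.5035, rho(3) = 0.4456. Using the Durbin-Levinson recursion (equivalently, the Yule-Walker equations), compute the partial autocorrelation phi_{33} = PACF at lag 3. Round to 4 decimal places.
\phi_{33} = 0.3610

The PACF at lag k is phi_{kk}, the last component of the solution
to the Yule-Walker system G_k phi = r_k where
  (G_k)_{ij} = rho(|i - j|), (r_k)_i = rho(i), i,j = 1..k.
Equivalently, Durbin-Levinson gives phi_{kk} iteratively:
  phi_{11} = rho(1)
  phi_{kk} = [rho(k) - sum_{j=1..k-1} phi_{k-1,j} rho(k-j)]
            / [1 - sum_{j=1..k-1} phi_{k-1,j} rho(j)],
  phi_{k,j} = phi_{k-1,j} - phi_{kk} phi_{k-1,k-j},  j = 1..k-1.
Step k = 1:
  phi_11 = rho(1) = -0.1483.
Step k = 2:
  phi_22 = [rho(2) - phi_11 rho(1)] / [1 - phi_11 rho(1)] = [-0.5035 - (-0.1483)(-0.1483)] / [1 - (-0.1483)(-0.1483)]
         = -0.52549289 / 0.97800711 = -0.53731.
  Update: phi_21 = phi_11 - phi_22 phi_11 = -0.1483 - (-0.53731)(-0.1483) = -0.227983.
Step k = 3:
  phi_33 = [rho(3) - phi_21 rho(2) - phi_22 rho(1)] / [1 - phi_21 rho(1) - phi_22 rho(2)]
    numerator   = 0.4456 - (-0.227983)(-0.5035) - (-0.53731)(-0.1483) = 0.25112747
    denominator = 1 - (-0.227983)(-0.1483) - (-0.53731)(-0.5035) = 0.69565458
  phi_33 = 0.25112747 / 0.69565458 = 0.361.
Therefore phi_{33} = 0.3610.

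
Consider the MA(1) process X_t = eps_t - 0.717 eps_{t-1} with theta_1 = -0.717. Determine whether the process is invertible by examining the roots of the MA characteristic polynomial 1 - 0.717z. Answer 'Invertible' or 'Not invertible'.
\text{Invertible}

The MA(q) characteristic polynomial is P(z) = 1 - 0.717z.
Invertibility requires all roots to lie outside the unit circle, i.e. |z| > 1 for every root.
This is linear in z: 1 + (-0.717) z = 0  =>  z = -1/(-0.717) = 1.3947,  |z| = 1.3947.
Moduli of all roots: 1.3947.
All moduli strictly greater than 1? Yes.
Verdict: Invertible.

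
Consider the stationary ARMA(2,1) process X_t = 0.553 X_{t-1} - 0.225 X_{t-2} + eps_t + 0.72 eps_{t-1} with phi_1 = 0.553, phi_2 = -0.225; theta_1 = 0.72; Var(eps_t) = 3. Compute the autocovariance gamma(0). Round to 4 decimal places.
\gamma(0) = 8.6061

Multiply the model equation by X_{t-k} and take expectations. With theta_0 = psi_0 = 1 and psi_j the MA(infinity) weights, this gives
  gamma(k) - sum_i phi_i gamma(k-i) = c_k,
  c_k = sigma^2 * sum_{j=k..q} theta_j psi_{j-k}   (c_k = 0 for k > q),
using gamma(-m) = gamma(m).
psi-weights needed (psi_j = theta_j + sum_i phi_i psi_{j-i}):
  psi_1 = theta_1 + phi_1 = 0.72 + (0.553) = 1.273
Right-hand sides:
  c_0 = sigma^2 (1 + theta_1 psi_1) = 3 * (1 + (0.72)(1.273)) = 3 * 1.91656 = 5.74968
  c_1 = sigma^2 theta_1 = 3 * (0.72) = 2.16
  c_2 = 0
Equations for k = 0, 1, 2 (AR order 2, c_2 = 0):
  (E0) gamma(0) = phi_1 gamma(1) + phi_2 gamma(2) + c_0
  (E1) gamma(1) = phi_1 gamma(0) + phi_2 gamma(1) + c_1
  (E2) gamma(2) = phi_1 gamma(1) + phi_2 gamma(0)
From (E1): gamma(1) = A gamma(0) + B with
  A = phi_1 / (1 - phi_2) = 0.553 / 1.225 = 0.451429,   B = c_1 / (1 - phi_2) = 2.16 / 1.225 = 1.763265.
Insert (E2) into (E0): gamma(0) (1 - phi_2^2) = phi_1 (1 + phi_2) gamma(1) + c_0.
  phi_1 (1 + phi_2) = (0.553)(0.775) = 0.428575,   1 - phi_2^2 = 0.949375.
Replace gamma(1) by A gamma(0) + B and collect gamma(0):
  gamma(0) [0.949375 - (0.428575)(0.451429)] = (0.428575)(1.763265) + 5.74968
  gamma(0) * 0.755904 = 6.505371
  gamma(0) = 6.505371 / 0.755904 = 8.606081.
Therefore gamma(0) = 8.6061 (to 4 decimal places).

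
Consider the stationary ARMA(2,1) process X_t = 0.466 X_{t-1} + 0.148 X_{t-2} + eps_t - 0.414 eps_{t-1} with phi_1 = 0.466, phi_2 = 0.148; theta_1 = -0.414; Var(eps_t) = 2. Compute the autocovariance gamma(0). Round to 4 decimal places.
\gamma(0) = 2.0964

Multiply the model equation by X_{t-k} and take expectations. With theta_0 = psi_0 = 1 and psi_j the MA(infinity) weights, this gives
  gamma(k) - sum_i phi_i gamma(k-i) = c_k,
  c_k = sigma^2 * sum_{j=k..q} theta_j psi_{j-k}   (c_k = 0 for k > q),
using gamma(-m) = gamma(m).
psi-weights needed (psi_j = theta_j + sum_i phi_i psi_{j-i}):
  psi_1 = theta_1 + phi_1 = -0.414 + (0.466) = 0.052
Right-hand sides:
  c_0 = sigma^2 (1 + theta_1 psi_1) = 2 * (1 + (-0.414)(0.052)) = 2 * 0.978472 = 1.956944
  c_1 = sigma^2 theta_1 = 2 * (-0.414) = -0.828
  c_2 = 0
Equations for k = 0, 1, 2 (AR order 2, c_2 = 0):
  (E0) gamma(0) = phi_1 gamma(1) + phi_2 gamma(2) + c_0
  (E1) gamma(1) = phi_1 gamma(0) + phi_2 gamma(1) + c_1
  (E2) gamma(2) = phi_1 gamma(1) + phi_2 gamma(0)
From (E1): gamma(1) = A gamma(0) + B with
  A = phi_1 / (1 - phi_2) = 0.466 / 0.852 = 0.546948,   B = c_1 / (1 - phi_2) = -0.828 / 0.852 = -0.971831.
Insert (E2) into (E0): gamma(0) (1 - phi_2^2) = phi_1 (1 + phi_2) gamma(1) + c_0.
  phi_1 (1 + phi_2) = (0.466)(1.148) = 0.534968,   1 - phi_2^2 = 0.978096.
Replace gamma(1) by A gamma(0) + B and collect gamma(0):
  gamma(0) [0.978096 - (0.534968)(0.546948)] = (0.534968)(-0.971831) + 1.956944
  gamma(0) * 0.685496 = 1.437046
  gamma(0) = 1.437046 / 0.685496 = 2.096358.
Therefore gamma(0) = 2.0964 (to 4 decimal places).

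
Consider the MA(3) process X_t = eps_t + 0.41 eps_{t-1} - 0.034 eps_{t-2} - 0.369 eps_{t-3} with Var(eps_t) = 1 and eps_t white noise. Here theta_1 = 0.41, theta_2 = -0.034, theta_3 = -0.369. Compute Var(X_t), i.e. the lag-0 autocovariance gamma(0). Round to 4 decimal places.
\gamma(0) = 1.3054

For an MA(q) process X_t = eps_t + sum_i theta_i eps_{t-i} with
Var(eps_t) = sigma^2, the variance is
  gamma(0) = sigma^2 * (1 + sum_i theta_i^2).
  sum_i theta_i^2 = (0.41)^2 + (-0.034)^2 + (-0.369)^2 = 0.1681 + 0.001156 + 0.136161 = 0.305417.
  gamma(0) = 1 * (1 + 0.305417) = 1 * 1.305417 = 1.305417, which rounds to 1.3054.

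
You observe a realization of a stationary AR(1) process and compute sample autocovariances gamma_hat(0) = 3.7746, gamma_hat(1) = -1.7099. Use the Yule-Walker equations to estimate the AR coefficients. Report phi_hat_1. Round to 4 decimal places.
\hat\phi_{1} = -0.4530

The Yule-Walker equations for an AR(p) process read, in matrix form,
  Gamma_p phi = r_p,   with   (Gamma_p)_{ij} = gamma(|i - j|),
                       (r_p)_i = gamma(i),   i,j = 1..p.
Substitute the sample gammas (Toeplitz matrix and right-hand side of size 1):
  Gamma_p = [[3.7746]]
  r_p     = [-1.7099]
With p = 1 this is the single equation gamma(0) phi_1 = gamma(1):
  phi_hat_1 = gamma(1) / gamma(0) = -1.7099 / 3.7746 = -0.4530.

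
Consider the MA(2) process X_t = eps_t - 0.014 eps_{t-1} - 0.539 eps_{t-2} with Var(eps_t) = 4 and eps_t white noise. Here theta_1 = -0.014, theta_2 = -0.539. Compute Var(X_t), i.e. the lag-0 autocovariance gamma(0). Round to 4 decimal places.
\gamma(0) = 5.1629

For an MA(q) process X_t = eps_t + sum_i theta_i eps_{t-i} with
Var(eps_t) = sigma^2, the variance is
  gamma(0) = sigma^2 * (1 + sum_i theta_i^2).
  sum_i theta_i^2 = (-0.014)^2 + (-0.539)^2 = 0.000196 + 0.290521 = 0.290717.
  gamma(0) = 4 * (1 + 0.290717) = 4 * 1.290717 = 5.162868, which rounds to 5.1629.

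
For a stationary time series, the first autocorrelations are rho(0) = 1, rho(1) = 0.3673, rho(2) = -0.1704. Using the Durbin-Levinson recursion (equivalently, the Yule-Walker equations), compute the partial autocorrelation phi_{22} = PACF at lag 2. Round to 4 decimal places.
\phi_{22} = -0.3529

The PACF at lag k is phi_{kk}, the last component of the solution
to the Yule-Walker system G_k phi = r_k where
  (G_k)_{ij} = rho(|i - j|), (r_k)_i = rho(i), i,j = 1..k.
Equivalently, Durbin-Levinson gives phi_{kk} iteratively:
  phi_{11} = rho(1)
  phi_{kk} = [rho(k) - sum_{j=1..k-1} phi_{k-1,j} rho(k-j)]
            / [1 - sum_{j=1..k-1} phi_{k-1,j} rho(j)],
  phi_{k,j} = phi_{k-1,j} - phi_{kk} phi_{k-1,k-j},  j = 1..k-1.
Step k = 1:
  phi_11 = rho(1) = 0.3673.
Step k = 2:
  phi_22 = [rho(2) - phi_11 rho(1)] / [1 - phi_11 rho(1)] = [-0.1704 - (0.3673)(0.3673)] / [1 - (0.3673)(0.3673)]
         = -0.30530929 / 0.86509071 = -0.3529.
Therefore phi_{22} = -0.3529.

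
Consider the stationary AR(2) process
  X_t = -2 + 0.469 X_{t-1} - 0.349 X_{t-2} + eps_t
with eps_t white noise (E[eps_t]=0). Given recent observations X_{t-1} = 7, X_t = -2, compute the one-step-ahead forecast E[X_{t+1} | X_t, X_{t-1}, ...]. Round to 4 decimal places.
E[X_{t+1} \mid \mathcal F_t] = -5.3810

For an AR(p) model X_t = c + sum_i phi_i X_{t-i} + eps_t, the
one-step-ahead conditional mean is
  E[X_{t+1} | X_t, ...] = c + sum_i phi_i X_{t+1-i}.
Substitute known values:
  E[X_{t+1} | ...] = -2 + (0.469) * (-2) + (-0.349) * (7)
                   = -5.3810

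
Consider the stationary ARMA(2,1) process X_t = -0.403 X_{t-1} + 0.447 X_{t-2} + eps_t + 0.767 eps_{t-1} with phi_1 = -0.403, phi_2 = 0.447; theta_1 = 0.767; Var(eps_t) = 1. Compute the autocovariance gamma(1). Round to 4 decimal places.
\gamma(1) = 0.4734

Multiply the model equation by X_{t-k} and take expectations. With theta_0 = psi_0 = 1 and psi_j the MA(infinity) weights, this gives
  gamma(k) - sum_i phi_i gamma(k-i) = c_k,
  c_k = sigma^2 * sum_{j=k..q} theta_j psi_{j-k}   (c_k = 0 for k > q),
using gamma(-m) = gamma(m).
psi-weights needed (psi_j = theta_j + sum_i phi_i psi_{j-i}):
  psi_1 = theta_1 + phi_1 = 0.767 + (-0.403) = 0.364
Right-hand sides:
  c_0 = sigma^2 (1 + theta_1 psi_1) = 1 * (1 + (0.767)(0.364)) = 1 * 1.279188 = 1.279188
  c_1 = sigma^2 theta_1 = 1 * (0.767) = 0.767
  c_2 = 0
Equations for k = 0, 1, 2 (AR order 2, c_2 = 0):
  (E0) gamma(0) = phi_1 gamma(1) + phi_2 gamma(2) + c_0
  (E1) gamma(1) = phi_1 gamma(0) + phi_2 gamma(1) + c_1
  (E2) gamma(2) = phi_1 gamma(1) + phi_2 gamma(0)
From (E1): gamma(1) = A gamma(0) + B with
  A = phi_1 / (1 - phi_2) = -0.403 / 0.553 = -0.728752,   B = c_1 / (1 - phi_2) = 0.767 / 0.553 = 1.38698.
Insert (E2) into (E0): gamma(0) (1 - phi_2^2) = phi_1 (1 + phi_2) gamma(1) + c_0.
  phi_1 (1 + phi_2) = (-0.403)(1.447) = -0.583141,   1 - phi_2^2 = 0.800191.
Replace gamma(1) by A gamma(0) + B and collect gamma(0):
  gamma(0) [0.800191 - (-0.583141)(-0.728752)] = (-0.583141)(1.38698) + 1.279188
  gamma(0) * 0.375226 = 0.470383
  gamma(0) = 0.470383 / 0.375226 = 1.2536.
  gamma(1) = A gamma(0) + B = (-0.728752)(1.2536) + (1.38698) = 0.473416.
Therefore gamma(1) = 0.4734 (to 4 decimal places).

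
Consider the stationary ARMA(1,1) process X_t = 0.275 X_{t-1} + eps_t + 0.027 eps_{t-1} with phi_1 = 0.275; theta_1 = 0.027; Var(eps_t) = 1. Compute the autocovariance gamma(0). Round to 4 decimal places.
\gamma(0) = 1.0987

Multiply the model equation by X_{t-k} and take expectations. With theta_0 = psi_0 = 1 and psi_j the MA(infinity) weights, this gives
  gamma(k) - sum_i phi_i gamma(k-i) = c_k,
  c_k = sigma^2 * sum_{j=k..q} theta_j psi_{j-k}   (c_k = 0 for k > q),
using gamma(-m) = gamma(m).
psi-weights needed (psi_j = theta_j + sum_i phi_i psi_{j-i}):
  psi_1 = theta_1 + phi_1 = 0.027 + (0.275) = 0.302
Right-hand sides:
  c_0 = sigma^2 (1 + theta_1 psi_1) = 1 * (1 + (0.027)(0.302)) = 1 * 1.008154 = 1.008154
  c_1 = sigma^2 theta_1 = 1 * (0.027) = 0.027
  c_2 = 0
Equations for k = 0 and k = 1 (AR order 1):
  gamma(0) = phi_1 gamma(1) + c_0
  gamma(1) = phi_1 gamma(0) + c_1
Substituting the second into the first: gamma(0) (1 - phi_1^2) = c_0 + phi_1 c_1, so
  gamma(0) = (c_0 + phi_1 c_1) / (1 - phi_1^2) = (1.008154 + (0.275)(0.027)) / (1 - (0.275)^2) = 1.015579 / 0.924375 = 1.098666.
Therefore gamma(0) = 1.0987 (to 4 decimal places).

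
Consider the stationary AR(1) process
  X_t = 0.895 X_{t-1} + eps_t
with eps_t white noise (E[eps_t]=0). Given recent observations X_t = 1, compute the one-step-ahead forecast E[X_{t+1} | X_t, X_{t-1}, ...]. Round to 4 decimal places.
E[X_{t+1} \mid \mathcal F_t] = 0.8950

For an AR(p) model X_t = c + sum_i phi_i X_{t-i} + eps_t, the
one-step-ahead conditional mean is
  E[X_{t+1} | X_t, ...] = c + sum_i phi_i X_{t+1-i}.
Substitute known values:
  E[X_{t+1} | ...] = (0.895) * (1)
                   = 0.8950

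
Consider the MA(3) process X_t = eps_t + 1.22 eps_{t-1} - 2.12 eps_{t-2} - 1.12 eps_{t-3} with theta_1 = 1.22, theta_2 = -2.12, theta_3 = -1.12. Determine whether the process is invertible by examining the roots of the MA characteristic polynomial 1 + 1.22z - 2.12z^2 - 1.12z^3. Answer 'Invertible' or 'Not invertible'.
\text{Not invertible}

The MA(q) characteristic polynomial is P(z) = 1 + 1.22z - 2.12z^2 - 1.12z^3.
Invertibility requires all roots to lie outside the unit circle, i.e. |z| > 1 for every root.
Degree 3: look for a simple real root z0 first, then factor out (1 - z/z0) and solve the remaining quadratic.
Testing z0 = -0.5: P(-0.5) = 1 + (1.22)(-0.5) + (-2.12)(-0.5)^2 + (-1.12)(-0.5)^3
  = 1 + (-0.61) + (-0.53) + (0.14) = 0.  So z_0 = -0.5 is a root, |z_0| = 0.5.
Divide out the factor (1 + 2 z) = (1 - z/z0) (since 1/z0 = -2):
  P(z) = (1 + 2 z)(1 + (-0.78) z + (-0.56) z^2)
  [check: z-coef -0.78 - (-2) = 1.22; z^2-coef -0.56 - (-2)(-0.78) = -2.12; z^3-coef -(-2)(-0.56) = -1.12.]
Remaining roots from the quadratic factor 1 + (-0.78) z + (-0.56) z^2:
  Set 1 + (-0.78) z + (-0.56) z^2 = 0, i.e. a z^2 + b z + c = 0 with a = -0.56, b = -0.78, c = 1.
  Discriminant D = b^2 - 4ac = (-0.78)^2 - 4*(-0.56)*1 = 0.6084 - (-2.24) = 2.8484.
  D >= 0, so the roots are real: z = (-b +/- sqrt(D)) / (2a) = (0.78 +/- 1.68772) / (-1.12).
    z_1 = (0.78 + 1.68772) / (-1.12) = -2.2033,   |z_1| = 2.2033.
    z_2 = (0.78 - 1.68772) / (-1.12) = 0.8105,   |z_2| = 0.8105.
Moduli of all roots: 0.5000, 2.2033, 0.8105.
All moduli strictly greater than 1? No.
Verdict: Not invertible.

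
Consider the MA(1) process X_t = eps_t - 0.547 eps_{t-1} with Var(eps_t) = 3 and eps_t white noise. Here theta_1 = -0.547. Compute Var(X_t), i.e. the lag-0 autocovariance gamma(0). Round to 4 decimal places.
\gamma(0) = 3.8976

For an MA(q) process X_t = eps_t + sum_i theta_i eps_{t-i} with
Var(eps_t) = sigma^2, the variance is
  gamma(0) = sigma^2 * (1 + sum_i theta_i^2).
  sum_i theta_i^2 = (-0.547)^2 = 0.299209.
  gamma(0) = 3 * (1 + 0.299209) = 3 * 1.299209 = 3.897627, which rounds to 3.8976.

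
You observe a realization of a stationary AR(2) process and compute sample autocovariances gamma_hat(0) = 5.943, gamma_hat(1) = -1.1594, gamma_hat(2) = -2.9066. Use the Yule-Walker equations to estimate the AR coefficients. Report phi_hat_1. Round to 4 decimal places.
\hat\phi_{1} = -0.3020

The Yule-Walker equations for an AR(p) process read, in matrix form,
  Gamma_p phi = r_p,   with   (Gamma_p)_{ij} = gamma(|i - j|),
                       (r_p)_i = gamma(i),   i,j = 1..p.
Substitute the sample gammas (Toeplitz matrix and right-hand side of size 2):
  Gamma_p = [[5.943, -1.1594], [-1.1594, 5.943]]
  r_p     = [-1.1594, -2.9066]
Written out:
  5.943 phi_1 - 1.1594 phi_2 = -1.1594
  -1.1594 phi_1 + 5.943 phi_2 = -2.9066
Solve by Cramer's rule:
  det = gamma(0)^2 - gamma(1)^2 = (5.943)^2 - (-1.1594)^2 = 35.319249 - 1.34420836 = 33.97504064
  phi_hat_1 = [gamma(1) gamma(0) - gamma(1) gamma(2)] / det = [(-1.1594)(5.943) - (-1.1594)(-2.9066)] / 33.97504064 = -10.26022624 / 33.97504064 = -0.302
  phi_hat_2 = [gamma(0) gamma(2) - gamma(1)^2] / det = [(5.943)(-2.9066) - (-1.1594)^2] / 33.97504064 = -18.61813216 / 33.97504064 = -0.548
So phi_hat = [-0.3020, -0.5480].
Therefore phi_hat_1 = -0.3020.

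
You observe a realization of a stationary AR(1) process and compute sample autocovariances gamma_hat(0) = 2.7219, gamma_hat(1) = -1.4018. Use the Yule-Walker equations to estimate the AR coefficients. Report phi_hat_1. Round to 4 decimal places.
\hat\phi_{1} = -0.5150

The Yule-Walker equations for an AR(p) process read, in matrix form,
  Gamma_p phi = r_p,   with   (Gamma_p)_{ij} = gamma(|i - j|),
                       (r_p)_i = gamma(i),   i,j = 1..p.
Substitute the sample gammas (Toeplitz matrix and right-hand side of size 1):
  Gamma_p = [[2.7219]]
  r_p     = [-1.4018]
With p = 1 this is the single equation gamma(0) phi_1 = gamma(1):
  phi_hat_1 = gamma(1) / gamma(0) = -1.4018 / 2.7219 = -0.5150.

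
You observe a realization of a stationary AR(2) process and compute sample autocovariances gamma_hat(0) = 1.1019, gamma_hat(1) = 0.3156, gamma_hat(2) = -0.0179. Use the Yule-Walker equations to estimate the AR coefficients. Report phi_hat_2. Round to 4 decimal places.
\hat\phi_{2} = -0.1071

The Yule-Walker equations for an AR(p) process read, in matrix form,
  Gamma_p phi = r_p,   with   (Gamma_p)_{ij} = gamma(|i - j|),
                       (r_p)_i = gamma(i),   i,j = 1..p.
Substitute the sample gammas (Toeplitz matrix and right-hand side of size 2):
  Gamma_p = [[1.1019, 0.3156], [0.3156, 1.1019]]
  r_p     = [0.3156, -0.0179]
Written out:
  1.1019 phi_1 + 0.3156 phi_2 = 0.3156
  0.3156 phi_1 + 1.1019 phi_2 = -0.0179
Solve by Cramer's rule:
  det = gamma(0)^2 - gamma(1)^2 = (1.1019)^2 - (0.3156)^2 = 1.21418361 - 0.09960336 = 1.11458025
  phi_hat_1 = [gamma(1) gamma(0) - gamma(1) gamma(2)] / det = [(0.3156)(1.1019) - (0.3156)(-0.0179)] / 1.11458025 = 0.35340888 / 1.11458025 = 0.3171
  phi_hat_2 = [gamma(0) gamma(2) - gamma(1)^2] / det = [(1.1019)(-0.0179) - (0.3156)^2] / 1.11458025 = -0.11932737 / 1.11458025 = -0.1071
So phi_hat = [0.3171, -0.1071].
Therefore phi_hat_2 = -0.1071.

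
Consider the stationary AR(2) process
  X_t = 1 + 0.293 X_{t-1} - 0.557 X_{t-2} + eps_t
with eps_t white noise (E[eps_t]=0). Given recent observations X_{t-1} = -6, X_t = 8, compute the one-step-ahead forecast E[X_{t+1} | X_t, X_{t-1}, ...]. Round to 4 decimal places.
E[X_{t+1} \mid \mathcal F_t] = 6.6860

For an AR(p) model X_t = c + sum_i phi_i X_{t-i} + eps_t, the
one-step-ahead conditional mean is
  E[X_{t+1} | X_t, ...] = c + sum_i phi_i X_{t+1-i}.
Substitute known values:
  E[X_{t+1} | ...] = 1 + (0.293) * (8) + (-0.557) * (-6)
                   = 6.6860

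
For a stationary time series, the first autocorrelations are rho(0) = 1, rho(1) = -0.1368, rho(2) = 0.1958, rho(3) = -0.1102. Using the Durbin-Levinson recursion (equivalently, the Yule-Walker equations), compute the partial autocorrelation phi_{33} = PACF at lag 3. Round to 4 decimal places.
\phi_{33} = -0.0670

The PACF at lag k is phi_{kk}, the last component of the solution
to the Yule-Walker system G_k phi = r_k where
  (G_k)_{ij} = rho(|i - j|), (r_k)_i = rho(i), i,j = 1..k.
Equivalently, Durbin-Levinson gives phi_{kk} iteratively:
  phi_{11} = rho(1)
  phi_{kk} = [rho(k) - sum_{j=1..k-1} phi_{k-1,j} rho(k-j)]
            / [1 - sum_{j=1..k-1} phi_{k-1,j} rho(j)],
  phi_{k,j} = phi_{k-1,j} - phi_{kk} phi_{k-1,k-j},  j = 1..k-1.
Step k = 1:
  phi_11 = rho(1) = -0.1368.
Step k = 2:
  phi_22 = [rho(2) - phi_11 rho(1)] / [1 - phi_11 rho(1)] = [0.1958 - (-0.1368)(-0.1368)] / [1 - (-0.1368)(-0.1368)]
         = 0.17708576 / 0.98128576 = 0.180463.
  Update: phi_21 = phi_11 - phi_22 phi_11 = -0.1368 - (0.180463)(-0.1368) = -0.112113.
Step k = 3:
  phi_33 = [rho(3) - phi_21 rho(2) - phi_22 rho(1)] / [1 - phi_21 rho(1) - phi_22 rho(2)]
    numerator   = -0.1102 - (-0.112113)(0.1958) - (0.180463)(-0.1368) = -0.063561
    denominator = 1 - (-0.112113)(-0.1368) - (0.180463)(0.1958) = 0.94932833
  phi_33 = -0.063561 / 0.94932833 = -0.067.
Therefore phi_{33} = -0.0670.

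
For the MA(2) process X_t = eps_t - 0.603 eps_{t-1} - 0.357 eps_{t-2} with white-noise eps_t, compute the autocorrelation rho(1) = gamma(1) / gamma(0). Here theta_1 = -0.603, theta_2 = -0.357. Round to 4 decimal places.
\rho(1) = -0.2600

For an MA(q) process with theta_0 = 1, the autocovariance is
  gamma(k) = sigma^2 * sum_{i=0..q-k} theta_i * theta_{i+k},
and rho(k) = gamma(k) / gamma(0). Sigma^2 cancels.
  numerator   = (1)*(-0.603) + (-0.603)*(-0.357) = -0.387729.
  denominator = (1)^2 + (-0.603)^2 + (-0.357)^2 = 1.491058.
  rho(1) = -0.387729 / 1.491058 = -0.2600.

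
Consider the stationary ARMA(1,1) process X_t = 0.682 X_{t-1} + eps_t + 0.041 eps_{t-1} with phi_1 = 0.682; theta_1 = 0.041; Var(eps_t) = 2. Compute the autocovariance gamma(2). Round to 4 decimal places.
\gamma(2) = 1.8953

Multiply the model equation by X_{t-k} and take expectations. With theta_0 = psi_0 = 1 and psi_j the MA(infinity) weights, this gives
  gamma(k) - sum_i phi_i gamma(k-i) = c_k,
  c_k = sigma^2 * sum_{j=k..q} theta_j psi_{j-k}   (c_k = 0 for k > q),
using gamma(-m) = gamma(m).
psi-weights needed (psi_j = theta_j + sum_i phi_i psi_{j-i}):
  psi_1 = theta_1 + phi_1 = 0.041 + (0.682) = 0.723
Right-hand sides:
  c_0 = sigma^2 (1 + theta_1 psi_1) = 2 * (1 + (0.041)(0.723)) = 2 * 1.029643 = 2.059286
  c_1 = sigma^2 theta_1 = 2 * (0.041) = 0.082
  c_2 = 0
Equations for k = 0 and k = 1 (AR order 1):
  gamma(0) = phi_1 gamma(1) + c_0
  gamma(1) = phi_1 gamma(0) + c_1
Substituting the second into the first: gamma(0) (1 - phi_1^2) = c_0 + phi_1 c_1, so
  gamma(0) = (c_0 + phi_1 c_1) / (1 - phi_1^2) = (2.059286 + (0.682)(0.082)) / (1 - (0.682)^2) = 2.11521 / 0.534876 = 3.95458.
  gamma(1) = phi_1 gamma(0) + c_1 = (0.682)(3.95458) + (0.082) = 2.779024.
For k = 2 (> q): gamma(2) = phi_1 gamma(1) = (0.682)(2.779024) = 1.895294.
Therefore gamma(2) = 1.8953 (to 4 decimal places).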